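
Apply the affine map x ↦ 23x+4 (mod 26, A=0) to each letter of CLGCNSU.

YXMYRCW

C(2): 23·2+4=50≡24 → Y
L(11): 23·11+4=257≡23 → X
G(6): 23·6+4=142≡12 → M
C(2): 23·2+4=50≡24 → Y
N(13): 23·13+4=303≡17 → R
S(18): 23·18+4=418≡2 → C
U(20): 23·20+4=464≡22 → W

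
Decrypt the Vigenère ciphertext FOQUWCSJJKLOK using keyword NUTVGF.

SUXZQXFPQPFJX

Repeat the key across the ciphertext: NUTVGFNUTVGFN
F(5)−N(13): -8≡18 → S
O(14)−U(20): -6≡20 → U
Q(16)−T(19): -3≡23 → X
U(20)−V(21): -1≡25 → Z
W(22)−G(6): 16 → Q
C(2)−F(5): -3≡23 → X
S(18)−N(13): 5 → F
J(9)−U(20): -11≡15 → P
J(9)−T(19): -10≡16 → Q
K(10)−V(21): -11≡15 → P
L(11)−G(6): 5 → F
O(14)−F(5): 9 → J
K(10)−N(13): -3≡23 → X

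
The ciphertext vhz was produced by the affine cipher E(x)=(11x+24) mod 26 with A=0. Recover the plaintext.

vpt

The inverse of 11 mod 26 is 19, since 11·19=209≡1. Apply D(y)=19·(y−24) mod 26:
v(21): 19·(21−24)=-57≡21 → v
h(7): 19·(7−24)=-323≡15 → p
z(25): 19·(25−24)=19 → t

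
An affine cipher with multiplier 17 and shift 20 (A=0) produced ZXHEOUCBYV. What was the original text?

The inverse of 17 mod 26 is 23, since 17·23=391≡1. Apply D(y)=23·(y−20) mod 26:
Z(25): 23·(25−20)=115≡11 → L
X(23): 23·(23−20)=69≡17 → R
H(7): 23·(7−20)=-299≡13 → N
E(4): 23·(4−20)=-368≡22 → W
O(14): 23·(14−20)=-138≡18 → S
U(20): 23·(20−20)=0 → A
C(2): 23·(2−20)=-414≡2 → C
B(1): 23·(1−20)=-437≡5 → F
Y(24): 23·(24−20)=92≡14 → O
V(21): 23·(21−20)=23 → X

LRNWSACFOX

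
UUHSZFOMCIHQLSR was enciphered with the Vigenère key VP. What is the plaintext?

Repeat the key across the ciphertext: VPVPVPVPVPVPVPV
U(20)−V(21): -1≡25 → Z
U(20)−P(15): 5 → F
H(7)−V(21): -14≡12 → M
S(18)−P(15): 3 → D
Z(25)−V(21): 4 → E
F(5)−P(15): -10≡16 → Q
O(14)−V(21): -7≡19 → T
M(12)−P(15): -3≡23 → X
C(2)−V(21): -19≡7 → H
I(8)−P(15): -7≡19 → T
H(7)−V(21): -14≡12 → M
Q(16)−P(15): 1 → B
L(11)−V(21): -10≡16 → Q
S(18)−P(15): 3 → D
R(17)−V(21): -4≡22 → W

ZFMDEQTXHTMBQDW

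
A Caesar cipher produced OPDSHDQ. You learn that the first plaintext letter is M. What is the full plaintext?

MNBQFBO

From the crib: O(14)−M(12)=2, so the shift is 2.
Subtract 2 from each ciphertext letter:
O(14): 14−2=12 → M
P(15): 15−2=13 → N
D(3): 3−2=1 → B
S(18): 18−2=16 → Q
H(7): 7−2=5 → F
D(3): 3−2=1 → B
Q(16): 16−2=14 → O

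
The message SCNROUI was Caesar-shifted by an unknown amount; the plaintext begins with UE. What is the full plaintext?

From the crib: S(18)−U(20)=-2≡24, so the shift is 24.
Subtract 24 from each ciphertext letter:
S(18): 18−24=-6≡20 → U
C(2): 2−24=-22≡4 → E
N(13): 13−24=-11≡15 → P
R(17): 17−24=-7≡19 → T
O(14): 14−24=-10≡16 → Q
U(20): 20−24=-4≡22 → W
I(8): 8−24=-16≡10 → K

UEPTQWK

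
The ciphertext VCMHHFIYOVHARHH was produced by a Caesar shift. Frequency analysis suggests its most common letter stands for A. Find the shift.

7

The most frequent ciphertext letter is H (appears 5 times).
H is position 7; A is position 0.
Shift = 7.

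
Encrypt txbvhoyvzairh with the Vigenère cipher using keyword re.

Repeat the key across the message: rerererererer
t(19)+r(17): 36≡10 → k
x(23)+e(4): 27≡1 → b
b(1)+r(17): 18 → s
v(21)+e(4): 25 → z
h(7)+r(17): 24 → y
o(14)+e(4): 18 → s
y(24)+r(17): 41≡15 → p
v(21)+e(4): 25 → z
z(25)+r(17): 42≡16 → q
a(0)+e(4): 4 → e
i(8)+r(17): 25 → z
r(17)+e(4): 21 → v
h(7)+r(17): 24 → y

kbszyspzqezvy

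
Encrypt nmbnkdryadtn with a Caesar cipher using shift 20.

hgvhexlsuxnh

n(13): 13+20=33≡7 → h
m(12): 12+20=32≡6 → g
b(1): 1+20=21 → v
n(13): 13+20=33≡7 → h
k(10): 10+20=30≡4 → e
d(3): 3+20=23 → x
r(17): 17+20=37≡11 → l
y(24): 24+20=44≡18 → s
a(0): 0+20=20 → u
d(3): 3+20=23 → x
t(19): 19+20=39≡13 → n
n(13): 13+20=33≡7 → h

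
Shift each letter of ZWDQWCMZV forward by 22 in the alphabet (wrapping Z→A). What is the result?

Z(25): 25+22=47≡21 → V
W(22): 22+22=44≡18 → S
D(3): 3+22=25 → Z
Q(16): 16+22=38≡12 → M
W(22): 22+22=44≡18 → S
C(2): 2+22=24 → Y
M(12): 12+22=34≡8 → I
Z(25): 25+22=47≡21 → V
V(21): 21+22=43≡17 → R

VSZMSYIVR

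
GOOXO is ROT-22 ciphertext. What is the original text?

G(6): 6−22=-16≡10 → K
O(14): 14−22=-8≡18 → S
O(14): 14−22=-8≡18 → S
X(23): 23−22=1 → B
O(14): 14−22=-8≡18 → S

KSSBS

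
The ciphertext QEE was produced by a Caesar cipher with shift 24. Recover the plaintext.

Q(16): 16−24=-8≡18 → S
E(4): 4−24=-20≡6 → G
E(4): 4−24=-20≡6 → G

SGG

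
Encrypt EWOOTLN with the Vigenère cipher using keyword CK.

GGQYVVP

Repeat the key across the message: CKCKCKC
E(4)+C(2): 6 → G
W(22)+K(10): 32≡6 → G
O(14)+C(2): 16 → Q
O(14)+K(10): 24 → Y
T(19)+C(2): 21 → V
L(11)+K(10): 21 → V
N(13)+C(2): 15 → P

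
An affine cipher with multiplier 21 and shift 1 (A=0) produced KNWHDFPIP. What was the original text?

TIBEKUSJS

The inverse of 21 mod 26 is 5, since 21·5=105≡1. Apply D(y)=5·(y−1) mod 26:
K(10): 5·(10−1)=45≡19 → T
N(13): 5·(13−1)=60≡8 → I
W(22): 5·(22−1)=105≡1 → B
H(7): 5·(7−1)=30≡4 → E
D(3): 5·(3−1)=10 → K
F(5): 5·(5−1)=20 → U
P(15): 5·(15−1)=70≡18 → S
I(8): 5·(8−1)=35≡9 → J
P(15): 5·(15−1)=70≡18 → S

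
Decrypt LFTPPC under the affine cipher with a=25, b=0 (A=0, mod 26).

PVHLLY

The inverse of 25 mod 26 is 25, since 25·25=625≡1. Apply D(y)=25·(y−0) mod 26:
L(11): 25·(11−0)=275≡15 → P
F(5): 25·(5−0)=125≡21 → V
T(19): 25·(19−0)=475≡7 → H
P(15): 25·(15−0)=375≡11 → L
P(15): 25·(15−0)=375≡11 → L
C(2): 25·(2−0)=50≡24 → Y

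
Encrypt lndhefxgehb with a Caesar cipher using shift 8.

tvlpmnfompj

l(11): 11+8=19 → t
n(13): 13+8=21 → v
d(3): 3+8=11 → l
h(7): 7+8=15 → p
e(4): 4+8=12 → m
f(5): 5+8=13 → n
x(23): 23+8=31≡5 → f
g(6): 6+8=14 → o
e(4): 4+8=12 → m
h(7): 7+8=15 → p
b(1): 1+8=9 → j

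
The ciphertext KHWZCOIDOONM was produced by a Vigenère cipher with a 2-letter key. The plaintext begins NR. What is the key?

XQ

Subtract each crib letter from the matching ciphertext letter (mod 26):
K(10)−N(13)=-3≡23 → X
H(7)−R(17)=-10≡16 → Q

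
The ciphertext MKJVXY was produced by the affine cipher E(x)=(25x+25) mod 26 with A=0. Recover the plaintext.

The inverse of 25 mod 26 is 25, since 25·25=625≡1. Apply D(y)=25·(y−25) mod 26:
M(12): 25·(12−25)=-325≡13 → N
K(10): 25·(10−25)=-375≡15 → P
J(9): 25·(9−25)=-400≡16 → Q
V(21): 25·(21−25)=-100≡4 → E
X(23): 25·(23−25)=-50≡2 → C
Y(24): 25·(24−25)=-25≡1 → B

NPQECB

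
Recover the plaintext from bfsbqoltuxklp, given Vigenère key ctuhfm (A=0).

Repeat the key across the ciphertext: ctuhfmctuhfmc
b(1)−c(2): -1≡25 → z
f(5)−t(19): -14≡12 → m
s(18)−u(20): -2≡24 → y
b(1)−h(7): -6≡20 → u
q(16)−f(5): 11 → l
o(14)−m(12): 2 → c
l(11)−c(2): 9 → j
t(19)−t(19): 0 → a
u(20)−u(20): 0 → a
x(23)−h(7): 16 → q
k(10)−f(5): 5 → f
l(11)−m(12): -1≡25 → z
p(15)−c(2): 13 → n

zmyulcjaaqfzn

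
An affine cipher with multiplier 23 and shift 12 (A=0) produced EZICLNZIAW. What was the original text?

The inverse of 23 mod 26 is 17, since 23·17=391≡1. Apply D(y)=17·(y−12) mod 26:
E(4): 17·(4−12)=-136≡20 → U
Z(25): 17·(25−12)=221≡13 → N
I(8): 17·(8−12)=-68≡10 → K
C(2): 17·(2−12)=-170≡12 → M
L(11): 17·(11−12)=-17≡9 → J
N(13): 17·(13−12)=17 → R
Z(25): 17·(25−12)=221≡13 → N
I(8): 17·(8−12)=-68≡10 → K
A(0): 17·(0−12)=-204≡4 → E
W(22): 17·(22−12)=170≡14 → O

UNKMJRNKEO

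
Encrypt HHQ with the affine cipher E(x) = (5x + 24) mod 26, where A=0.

HHA

H(7): 5·7+24=59≡7 → H
H(7): 5·7+24=59≡7 → H
Q(16): 5·16+24=104≡0 → A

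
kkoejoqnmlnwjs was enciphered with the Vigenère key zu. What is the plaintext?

Repeat the key across the ciphertext: zuzuzuzuzuzuzu
k(10)−z(25): -15≡11 → l
k(10)−u(20): -10≡16 → q
o(14)−z(25): -11≡15 → p
e(4)−u(20): -16≡10 → k
j(9)−z(25): -16≡10 → k
o(14)−u(20): -6≡20 → u
q(16)−z(25): -9≡17 → r
n(13)−u(20): -7≡19 → t
m(12)−z(25): -13≡13 → n
l(11)−u(20): -9≡17 → r
n(13)−z(25): -12≡14 → o
w(22)−u(20): 2 → c
j(9)−z(25): -16≡10 → k
s(18)−u(20): -2≡24 → y

lqpkkurtnrocky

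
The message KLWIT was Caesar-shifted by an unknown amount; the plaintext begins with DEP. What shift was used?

7

From the crib: K(10)−D(3)=7, so the shift is 7.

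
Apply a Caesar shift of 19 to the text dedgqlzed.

wxwzjesxw

d(3): 3+19=22 → w
e(4): 4+19=23 → x
d(3): 3+19=22 → w
g(6): 6+19=25 → z
q(16): 16+19=35≡9 → j
l(11): 11+19=30≡4 → e
z(25): 25+19=44≡18 → s
e(4): 4+19=23 → x
d(3): 3+19=22 → w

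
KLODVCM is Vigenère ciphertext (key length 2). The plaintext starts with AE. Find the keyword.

Subtract each crib letter from the matching ciphertext letter (mod 26):
K(10)−A(0)=10 → K
L(11)−E(4)=7 → H

KH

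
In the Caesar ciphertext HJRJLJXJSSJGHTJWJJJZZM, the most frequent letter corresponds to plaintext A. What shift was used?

9

The most frequent ciphertext letter is J (appears 9 times).
J is position 9; A is position 0.
Shift = 9.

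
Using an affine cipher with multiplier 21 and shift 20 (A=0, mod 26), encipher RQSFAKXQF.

NSIVUWJSV

R(17): 21·17+20=377≡13 → N
Q(16): 21·16+20=356≡18 → S
S(18): 21·18+20=398≡8 → I
F(5): 21·5+20=125≡21 → V
A(0): 21·0+20=20 → U
K(10): 21·10+20=230≡22 → W
X(23): 21·23+20=503≡9 → J
Q(16): 21·16+20=356≡18 → S
F(5): 21·5+20=125≡21 → V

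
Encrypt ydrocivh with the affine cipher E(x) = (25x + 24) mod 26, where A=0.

avhkwqdr

y(24): 25·24+24=624≡0 → a
d(3): 25·3+24=99≡21 → v
r(17): 25·17+24=449≡7 → h
o(14): 25·14+24=374≡10 → k
c(2): 25·2+24=74≡22 → w
i(8): 25·8+24=224≡16 → q
v(21): 25·21+24=549≡3 → d
h(7): 25·7+24=199≡17 → r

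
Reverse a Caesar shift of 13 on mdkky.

m(12): 12−13=-1≡25 → z
d(3): 3−13=-10≡16 → q
k(10): 10−13=-3≡23 → x
k(10): 10−13=-3≡23 → x
y(24): 24−13=11 → l

zqxxl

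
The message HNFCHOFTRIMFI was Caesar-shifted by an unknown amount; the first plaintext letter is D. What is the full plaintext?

DJBYDKBPNEIBE

From the crib: H(7)−D(3)=4, so the shift is 4.
Subtract 4 from each ciphertext letter:
H(7): 7−4=3 → D
N(13): 13−4=9 → J
F(5): 5−4=1 → B
C(2): 2−4=-2≡24 → Y
H(7): 7−4=3 → D
O(14): 14−4=10 → K
F(5): 5−4=1 → B
T(19): 19−4=15 → P
R(17): 17−4=13 → N
I(8): 8−4=4 → E
M(12): 12−4=8 → I
F(5): 5−4=1 → B
I(8): 8−4=4 → E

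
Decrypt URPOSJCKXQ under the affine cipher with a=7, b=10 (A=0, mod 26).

The inverse of 7 mod 26 is 15, since 7·15=105≡1. Apply D(y)=15·(y−10) mod 26:
U(20): 15·(20−10)=150≡20 → U
R(17): 15·(17−10)=105≡1 → B
P(15): 15·(15−10)=75≡23 → X
O(14): 15·(14−10)=60≡8 → I
S(18): 15·(18−10)=120≡16 → Q
J(9): 15·(9−10)=-15≡11 → L
C(2): 15·(2−10)=-120≡10 → K
K(10): 15·(10−10)=0 → A
X(23): 15·(23−10)=195≡13 → N
Q(16): 15·(16−10)=90≡12 → M

UBXIQLKANM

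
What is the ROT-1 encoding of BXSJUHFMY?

B(1): 1+1=2 → C
X(23): 23+1=24 → Y
S(18): 18+1=19 → T
J(9): 9+1=10 → K
U(20): 20+1=21 → V
H(7): 7+1=8 → I
F(5): 5+1=6 → G
M(12): 12+1=13 → N
Y(24): 24+1=25 → Z

CYTKVIGNZ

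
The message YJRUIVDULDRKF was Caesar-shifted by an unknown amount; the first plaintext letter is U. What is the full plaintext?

From the crib: Y(24)−U(20)=4, so the shift is 4.
Subtract 4 from each ciphertext letter:
Y(24): 24−4=20 → U
J(9): 9−4=5 → F
R(17): 17−4=13 → N
U(20): 20−4=16 → Q
I(8): 8−4=4 → E
V(21): 21−4=17 → R
D(3): 3−4=-1≡25 → Z
U(20): 20−4=16 → Q
L(11): 11−4=7 → H
D(3): 3−4=-1≡25 → Z
R(17): 17−4=13 → N
K(10): 10−4=6 → G
F(5): 5−4=1 → B

UFNQERZQHZNGB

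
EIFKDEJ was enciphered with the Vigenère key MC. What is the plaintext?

Repeat the key across the ciphertext: MCMCMCM
E(4)−M(12): -8≡18 → S
I(8)−C(2): 6 → G
F(5)−M(12): -7≡19 → T
K(10)−C(2): 8 → I
D(3)−M(12): -9≡17 → R
E(4)−C(2): 2 → C
J(9)−M(12): -3≡23 → X

SGTIRCX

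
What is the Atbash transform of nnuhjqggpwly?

n(13) → m(12)
n(13) → m(12)
u(20) → f(5)
h(7) → s(18)
j(9) → q(16)
q(16) → j(9)
g(6) → t(19)
g(6) → t(19)
p(15) → k(10)
w(22) → d(3)
l(11) → o(14)
y(24) → b(1)

mmfsqjttkdob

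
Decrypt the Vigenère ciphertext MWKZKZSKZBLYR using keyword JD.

DTBWBWJHQYCVI

Repeat the key across the ciphertext: JDJDJDJDJDJDJ
M(12)−J(9): 3 → D
W(22)−D(3): 19 → T
K(10)−J(9): 1 → B
Z(25)−D(3): 22 → W
K(10)−J(9): 1 → B
Z(25)−D(3): 22 → W
S(18)−J(9): 9 → J
K(10)−D(3): 7 → H
Z(25)−J(9): 16 → Q
B(1)−D(3): -2≡24 → Y
L(11)−J(9): 2 → C
Y(24)−D(3): 21 → V
R(17)−J(9): 8 → I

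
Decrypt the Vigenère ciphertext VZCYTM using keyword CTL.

TGRWAB

Repeat the key across the ciphertext: CTLCTL
V(21)−C(2): 19 → T
Z(25)−T(19): 6 → G
C(2)−L(11): -9≡17 → R
Y(24)−C(2): 22 → W
T(19)−T(19): 0 → A
M(12)−L(11): 1 → B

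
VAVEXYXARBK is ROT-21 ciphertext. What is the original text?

V(21): 21−21=0 → A
A(0): 0−21=-21≡5 → F
V(21): 21−21=0 → A
E(4): 4−21=-17≡9 → J
X(23): 23−21=2 → C
Y(24): 24−21=3 → D
X(23): 23−21=2 → C
A(0): 0−21=-21≡5 → F
R(17): 17−21=-4≡22 → W
B(1): 1−21=-20≡6 → G
K(10): 10−21=-11≡15 → P

AFAJCDCFWGP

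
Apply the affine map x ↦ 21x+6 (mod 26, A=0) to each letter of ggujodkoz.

g(6): 21·6+6=132≡2 → c
g(6): 21·6+6=132≡2 → c
u(20): 21·20+6=426≡10 → k
j(9): 21·9+6=195≡13 → n
o(14): 21·14+6=300≡14 → o
d(3): 21·3+6=69≡17 → r
k(10): 21·10+6=216≡8 → i
o(14): 21·14+6=300≡14 → o
z(25): 21·25+6=531≡11 → l

ccknoriol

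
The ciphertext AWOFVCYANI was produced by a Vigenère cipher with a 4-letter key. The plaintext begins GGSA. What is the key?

Subtract each crib letter from the matching ciphertext letter (mod 26):
A(0)−G(6)=-6≡20 → U
W(22)−G(6)=16 → Q
O(14)−S(18)=-4≡22 → W
F(5)−A(0)=5 → F

UQWF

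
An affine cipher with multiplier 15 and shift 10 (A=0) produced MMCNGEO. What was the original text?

The inverse of 15 mod 26 is 7, since 15·7=105≡1. Apply D(y)=7·(y−10) mod 26:
M(12): 7·(12−10)=14 → O
M(12): 7·(12−10)=14 → O
C(2): 7·(2−10)=-56≡22 → W
N(13): 7·(13−10)=21 → V
G(6): 7·(6−10)=-28≡24 → Y
E(4): 7·(4−10)=-42≡10 → K
O(14): 7·(14−10)=28≡2 → C

OOWVYKC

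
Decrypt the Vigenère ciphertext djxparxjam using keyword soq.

Repeat the key across the ciphertext: soqsoqsoqs
d(3)−s(18): -15≡11 → l
j(9)−o(14): -5≡21 → v
x(23)−q(16): 7 → h
p(15)−s(18): -3≡23 → x
a(0)−o(14): -14≡12 → m
r(17)−q(16): 1 → b
x(23)−s(18): 5 → f
j(9)−o(14): -5≡21 → v
a(0)−q(16): -16≡10 → k
m(12)−s(18): -6≡20 → u

lvhxmbfvku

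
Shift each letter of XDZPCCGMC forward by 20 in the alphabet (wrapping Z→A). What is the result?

X(23): 23+20=43≡17 → R
D(3): 3+20=23 → X
Z(25): 25+20=45≡19 → T
P(15): 15+20=35≡9 → J
C(2): 2+20=22 → W
C(2): 2+20=22 → W
G(6): 6+20=26≡0 → A
M(12): 12+20=32≡6 → G
C(2): 2+20=22 → W

RXTJWWAGW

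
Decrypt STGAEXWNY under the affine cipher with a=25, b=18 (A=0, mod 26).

The inverse of 25 mod 26 is 25, since 25·25=625≡1. Apply D(y)=25·(y−18) mod 26:
S(18): 25·(18−18)=0 → A
T(19): 25·(19−18)=25 → Z
G(6): 25·(6−18)=-300≡12 → M
A(0): 25·(0−18)=-450≡18 → S
E(4): 25·(4−18)=-350≡14 → O
X(23): 25·(23−18)=125≡21 → V
W(22): 25·(22−18)=100≡22 → W
N(13): 25·(13−18)=-125≡5 → F
Y(24): 25·(24−18)=150≡20 → U

AZMSOVWFU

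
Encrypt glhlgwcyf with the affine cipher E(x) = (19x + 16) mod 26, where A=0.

g(6): 19·6+16=130≡0 → a
l(11): 19·11+16=225≡17 → r
h(7): 19·7+16=149≡19 → t
l(11): 19·11+16=225≡17 → r
g(6): 19·6+16=130≡0 → a
w(22): 19·22+16=434≡18 → s
c(2): 19·2+16=54≡2 → c
y(24): 19·24+16=472≡4 → e
f(5): 19·5+16=111≡7 → h

artrasceh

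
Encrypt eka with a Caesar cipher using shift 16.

uaq

e(4): 4+16=20 → u
k(10): 10+16=26≡0 → a
a(0): 0+16=16 → q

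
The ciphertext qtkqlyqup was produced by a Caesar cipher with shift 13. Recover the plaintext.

q(16): 16−13=3 → d
t(19): 19−13=6 → g
k(10): 10−13=-3≡23 → x
q(16): 16−13=3 → d
l(11): 11−13=-2≡24 → y
y(24): 24−13=11 → l
q(16): 16−13=3 → d
u(20): 20−13=7 → h
p(15): 15−13=2 → c

dgxdyldhc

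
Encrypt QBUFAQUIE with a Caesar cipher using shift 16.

GRKVQGKYU

Q(16): 16+16=32≡6 → G
B(1): 1+16=17 → R
U(20): 20+16=36≡10 → K
F(5): 5+16=21 → V
A(0): 0+16=16 → Q
Q(16): 16+16=32≡6 → G
U(20): 20+16=36≡10 → K
I(8): 8+16=24 → Y
E(4): 4+16=20 → U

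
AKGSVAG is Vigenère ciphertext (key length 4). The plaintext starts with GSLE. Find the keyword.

Subtract each crib letter from the matching ciphertext letter (mod 26):
A(0)−G(6)=-6≡20 → U
K(10)−S(18)=-8≡18 → S
G(6)−L(11)=-5≡21 → V
S(18)−E(4)=14 → O

USVO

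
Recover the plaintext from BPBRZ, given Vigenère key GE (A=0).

Repeat the key across the ciphertext: GEGEG
B(1)−G(6): -5≡21 → V
P(15)−E(4): 11 → L
B(1)−G(6): -5≡21 → V
R(17)−E(4): 13 → N
Z(25)−G(6): 19 → T

VLVNT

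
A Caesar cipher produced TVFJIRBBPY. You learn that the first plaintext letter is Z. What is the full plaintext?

ZBLPOXHHVE

From the crib: T(19)−Z(25)=-6≡20, so the shift is 20.
Subtract 20 from each ciphertext letter:
T(19): 19−20=-1≡25 → Z
V(21): 21−20=1 → B
F(5): 5−20=-15≡11 → L
J(9): 9−20=-11≡15 → P
I(8): 8−20=-12≡14 → O
R(17): 17−20=-3≡23 → X
B(1): 1−20=-19≡7 → H
B(1): 1−20=-19≡7 → H
P(15): 15−20=-5≡21 → V
Y(24): 24−20=4 → E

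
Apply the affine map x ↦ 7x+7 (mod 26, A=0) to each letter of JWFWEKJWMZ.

J(9): 7·9+7=70≡18 → S
W(22): 7·22+7=161≡5 → F
F(5): 7·5+7=42≡16 → Q
W(22): 7·22+7=161≡5 → F
E(4): 7·4+7=35≡9 → J
K(10): 7·10+7=77≡25 → Z
J(9): 7·9+7=70≡18 → S
W(22): 7·22+7=161≡5 → F
M(12): 7·12+7=91≡13 → N
Z(25): 7·25+7=182≡0 → A

SFQFJZSFNA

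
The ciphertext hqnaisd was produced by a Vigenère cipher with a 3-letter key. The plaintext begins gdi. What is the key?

bnf

Subtract each crib letter from the matching ciphertext letter (mod 26):
h(7)−g(6)=1 → b
q(16)−d(3)=13 → n
n(13)−i(8)=5 → f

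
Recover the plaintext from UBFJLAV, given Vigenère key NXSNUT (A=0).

HENWRHI

Repeat the key across the ciphertext: NXSNUTN
U(20)−N(13): 7 → H
B(1)−X(23): -22≡4 → E
F(5)−S(18): -13≡13 → N
J(9)−N(13): -4≡22 → W
L(11)−U(20): -9≡17 → R
A(0)−T(19): -19≡7 → H
V(21)−N(13): 8 → I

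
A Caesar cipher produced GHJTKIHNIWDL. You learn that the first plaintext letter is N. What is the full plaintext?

From the crib: G(6)−N(13)=-7≡19, so the shift is 19.
Subtract 19 from each ciphertext letter:
G(6): 6−19=-13≡13 → N
H(7): 7−19=-12≡14 → O
J(9): 9−19=-10≡16 → Q
T(19): 19−19=0 → A
K(10): 10−19=-9≡17 → R
I(8): 8−19=-11≡15 → P
H(7): 7−19=-12≡14 → O
N(13): 13−19=-6≡20 → U
I(8): 8−19=-11≡15 → P
W(22): 22−19=3 → D
D(3): 3−19=-16≡10 → K
L(11): 11−19=-8≡18 → S

NOQARPOUPDKS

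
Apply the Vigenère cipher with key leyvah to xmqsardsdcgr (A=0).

Repeat the key across the message: leyvahleyvah
x(23)+l(11): 34≡8 → i
m(12)+e(4): 16 → q
q(16)+y(24): 40≡14 → o
s(18)+v(21): 39≡13 → n
a(0)+a(0): 0 → a
r(17)+h(7): 24 → y
d(3)+l(11): 14 → o
s(18)+e(4): 22 → w
d(3)+y(24): 27≡1 → b
c(2)+v(21): 23 → x
g(6)+a(0): 6 → g
r(17)+h(7): 24 → y

iqonayowbxgy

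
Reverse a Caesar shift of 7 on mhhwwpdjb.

faappiwcu

m(12): 12−7=5 → f
h(7): 7−7=0 → a
h(7): 7−7=0 → a
w(22): 22−7=15 → p
w(22): 22−7=15 → p
p(15): 15−7=8 → i
d(3): 3−7=-4≡22 → w
j(9): 9−7=2 → c
b(1): 1−7=-6≡20 → u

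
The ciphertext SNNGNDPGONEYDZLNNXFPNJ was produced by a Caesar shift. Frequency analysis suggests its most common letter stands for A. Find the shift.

13

The most frequent ciphertext letter is N (appears 7 times).
N is position 13; A is position 0.
Shift = 13.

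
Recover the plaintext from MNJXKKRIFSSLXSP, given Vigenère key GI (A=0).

GFDPECLAZKMDRKJ

Repeat the key across the ciphertext: GIGIGIGIGIGIGIG
M(12)−G(6): 6 → G
N(13)−I(8): 5 → F
J(9)−G(6): 3 → D
X(23)−I(8): 15 → P
K(10)−G(6): 4 → E
K(10)−I(8): 2 → C
R(17)−G(6): 11 → L
I(8)−I(8): 0 → A
F(5)−G(6): -1≡25 → Z
S(18)−I(8): 10 → K
S(18)−G(6): 12 → M
L(11)−I(8): 3 → D
X(23)−G(6): 17 → R
S(18)−I(8): 10 → K
P(15)−G(6): 9 → J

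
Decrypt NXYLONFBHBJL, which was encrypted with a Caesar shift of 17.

N(13): 13−17=-4≡22 → W
X(23): 23−17=6 → G
Y(24): 24−17=7 → H
L(11): 11−17=-6≡20 → U
O(14): 14−17=-3≡23 → X
N(13): 13−17=-4≡22 → W
F(5): 5−17=-12≡14 → O
B(1): 1−17=-16≡10 → K
H(7): 7−17=-10≡16 → Q
B(1): 1−17=-16≡10 → K
J(9): 9−17=-8≡18 → S
L(11): 11−17=-6≡20 → U

WGHUXWOKQKSU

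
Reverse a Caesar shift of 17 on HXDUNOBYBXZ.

QGMDWXKHKGI

H(7): 7−17=-10≡16 → Q
X(23): 23−17=6 → G
D(3): 3−17=-14≡12 → M
U(20): 20−17=3 → D
N(13): 13−17=-4≡22 → W
O(14): 14−17=-3≡23 → X
B(1): 1−17=-16≡10 → K
Y(24): 24−17=7 → H
B(1): 1−17=-16≡10 → K
X(23): 23−17=6 → G
Z(25): 25−17=8 → I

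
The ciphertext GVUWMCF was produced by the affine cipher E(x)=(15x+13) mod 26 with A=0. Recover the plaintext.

The inverse of 15 mod 26 is 7, since 15·7=105≡1. Apply D(y)=7·(y−13) mod 26:
G(6): 7·(6−13)=-49≡3 → D
V(21): 7·(21−13)=56≡4 → E
U(20): 7·(20−13)=49≡23 → X
W(22): 7·(22−13)=63≡11 → L
M(12): 7·(12−13)=-7≡19 → T
C(2): 7·(2−13)=-77≡1 → B
F(5): 7·(5−13)=-56≡22 → W

DEXLTBW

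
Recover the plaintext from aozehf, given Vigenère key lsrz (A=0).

pwifwn

Repeat the key across the ciphertext: lsrzls
a(0)−l(11): -11≡15 → p
o(14)−s(18): -4≡22 → w
z(25)−r(17): 8 → i
e(4)−z(25): -21≡5 → f
h(7)−l(11): -4≡22 → w
f(5)−s(18): -13≡13 → n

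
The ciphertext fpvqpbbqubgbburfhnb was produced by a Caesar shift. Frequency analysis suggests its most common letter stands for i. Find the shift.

The most frequent ciphertext letter is b (appears 6 times).
b is position 1; i is position 8.
Shift = -7≡19.

19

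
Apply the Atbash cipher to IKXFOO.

RPCULL

I(8) → R(17)
K(10) → P(15)
X(23) → C(2)
F(5) → U(20)
O(14) → L(11)
O(14) → L(11)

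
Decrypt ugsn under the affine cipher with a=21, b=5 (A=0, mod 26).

xfno

The inverse of 21 mod 26 is 5, since 21·5=105≡1. Apply D(y)=5·(y−5) mod 26:
u(20): 5·(20−5)=75≡23 → x
g(6): 5·(6−5)=5 → f
s(18): 5·(18−5)=65≡13 → n
n(13): 5·(13−5)=40≡14 → o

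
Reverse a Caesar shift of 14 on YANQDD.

KMZCPP

Y(24): 24−14=10 → K
A(0): 0−14=-14≡12 → M
N(13): 13−14=-1≡25 → Z
Q(16): 16−14=2 → C
D(3): 3−14=-11≡15 → P
D(3): 3−14=-11≡15 → P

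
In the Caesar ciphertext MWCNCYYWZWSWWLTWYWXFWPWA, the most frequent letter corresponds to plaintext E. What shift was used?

18

The most frequent ciphertext letter is W (appears 9 times).
W is position 22; E is position 4.
Shift = 18.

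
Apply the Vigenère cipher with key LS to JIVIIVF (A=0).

Repeat the key across the message: LSLSLSL
J(9)+L(11): 20 → U
I(8)+S(18): 26≡0 → A
V(21)+L(11): 32≡6 → G
I(8)+S(18): 26≡0 → A
I(8)+L(11): 19 → T
V(21)+S(18): 39≡13 → N
F(5)+L(11): 16 → Q

UAGATNQ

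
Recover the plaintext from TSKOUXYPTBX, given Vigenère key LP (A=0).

Repeat the key across the ciphertext: LPLPLPLPLPL
T(19)−L(11): 8 → I
S(18)−P(15): 3 → D
K(10)−L(11): -1≡25 → Z
O(14)−P(15): -1≡25 → Z
U(20)−L(11): 9 → J
X(23)−P(15): 8 → I
Y(24)−L(11): 13 → N
P(15)−P(15): 0 → A
T(19)−L(11): 8 → I
B(1)−P(15): -14≡12 → M
X(23)−L(11): 12 → M

IDZZJINAIMM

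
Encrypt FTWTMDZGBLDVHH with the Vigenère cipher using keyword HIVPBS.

Repeat the key across the message: HIVPBSHIVPBSHI
F(5)+H(7): 12 → M
T(19)+I(8): 27≡1 → B
W(22)+V(21): 43≡17 → R
T(19)+P(15): 34≡8 → I
M(12)+B(1): 13 → N
D(3)+S(18): 21 → V
Z(25)+H(7): 32≡6 → G
G(6)+I(8): 14 → O
B(1)+V(21): 22 → W
L(11)+P(15): 26≡0 → A
D(3)+B(1): 4 → E
V(21)+S(18): 39≡13 → N
H(7)+H(7): 14 → O
H(7)+I(8): 15 → P

MBRINVGOWAENOP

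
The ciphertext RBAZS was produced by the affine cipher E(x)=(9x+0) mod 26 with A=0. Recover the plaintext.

The inverse of 9 mod 26 is 3, since 9·3=27≡1. Apply D(y)=3·(y−0) mod 26:
R(17): 3·(17−0)=51≡25 → Z
B(1): 3·(1−0)=3 → D
A(0): 3·(0−0)=0 → A
Z(25): 3·(25−0)=75≡23 → X
S(18): 3·(18−0)=54≡2 → C

ZDAXC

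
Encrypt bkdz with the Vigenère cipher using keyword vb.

wlya

Repeat the key across the message: vbvb
b(1)+v(21): 22 → w
k(10)+b(1): 11 → l
d(3)+v(21): 24 → y
z(25)+b(1): 26≡0 → a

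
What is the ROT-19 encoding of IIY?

I(8): 8+19=27≡1 → B
I(8): 8+19=27≡1 → B
Y(24): 24+19=43≡17 → R

BBR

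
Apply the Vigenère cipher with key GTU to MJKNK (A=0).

Repeat the key across the message: GTUGT
M(12)+G(6): 18 → S
J(9)+T(19): 28≡2 → C
K(10)+U(20): 30≡4 → E
N(13)+G(6): 19 → T
K(10)+T(19): 29≡3 → D

SCETD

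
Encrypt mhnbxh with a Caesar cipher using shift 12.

ytznjt

m(12): 12+12=24 → y
h(7): 7+12=19 → t
n(13): 13+12=25 → z
b(1): 1+12=13 → n
x(23): 23+12=35≡9 → j
h(7): 7+12=19 → t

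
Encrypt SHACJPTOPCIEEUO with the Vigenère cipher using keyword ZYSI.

Repeat the key across the message: ZYSIZYSIZYSIZYS
S(18)+Z(25): 43≡17 → R
H(7)+Y(24): 31≡5 → F
A(0)+S(18): 18 → S
C(2)+I(8): 10 → K
J(9)+Z(25): 34≡8 → I
P(15)+Y(24): 39≡13 → N
T(19)+S(18): 37≡11 → L
O(14)+I(8): 22 → W
P(15)+Z(25): 40≡14 → O
C(2)+Y(24): 26≡0 → A
I(8)+S(18): 26≡0 → A
E(4)+I(8): 12 → M
E(4)+Z(25): 29≡3 → D
U(20)+Y(24): 44≡18 → S
O(14)+S(18): 32≡6 → G

RFSKINLWOAAMDSG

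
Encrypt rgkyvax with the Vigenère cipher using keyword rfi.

Repeat the key across the message: rfirfir
r(17)+r(17): 34≡8 → i
g(6)+f(5): 11 → l
k(10)+i(8): 18 → s
y(24)+r(17): 41≡15 → p
v(21)+f(5): 26≡0 → a
a(0)+i(8): 8 → i
x(23)+r(17): 40≡14 → o

ilspaio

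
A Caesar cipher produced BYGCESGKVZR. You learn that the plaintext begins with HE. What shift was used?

20

From the crib: B(1)−H(7)=-6≡20, so the shift is 20.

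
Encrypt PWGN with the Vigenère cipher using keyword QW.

Repeat the key across the message: QWQW
P(15)+Q(16): 31≡5 → F
W(22)+W(22): 44≡18 → S
G(6)+Q(16): 22 → W
N(13)+W(22): 35≡9 → J

FSWJ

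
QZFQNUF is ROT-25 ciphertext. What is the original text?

Q(16): 16−25=-9≡17 → R
Z(25): 25−25=0 → A
F(5): 5−25=-20≡6 → G
Q(16): 16−25=-9≡17 → R
N(13): 13−25=-12≡14 → O
U(20): 20−25=-5≡21 → V
F(5): 5−25=-20≡6 → G

RAGROVG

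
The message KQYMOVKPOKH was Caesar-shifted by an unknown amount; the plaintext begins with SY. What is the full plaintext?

SYGUWDSXWSP

From the crib: K(10)−S(18)=-8≡18, so the shift is 18.
Subtract 18 from each ciphertext letter:
K(10): 10−18=-8≡18 → S
Q(16): 16−18=-2≡24 → Y
Y(24): 24−18=6 → G
M(12): 12−18=-6≡20 → U
O(14): 14−18=-4≡22 → W
V(21): 21−18=3 → D
K(10): 10−18=-8≡18 → S
P(15): 15−18=-3≡23 → X
O(14): 14−18=-4≡22 → W
K(10): 10−18=-8≡18 → S
H(7): 7−18=-11≡15 → P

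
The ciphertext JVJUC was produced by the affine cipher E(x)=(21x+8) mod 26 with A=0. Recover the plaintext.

The inverse of 21 mod 26 is 5, since 21·5=105≡1. Apply D(y)=5·(y−8) mod 26:
J(9): 5·(9−8)=5 → F
V(21): 5·(21−8)=65≡13 → N
J(9): 5·(9−8)=5 → F
U(20): 5·(20−8)=60≡8 → I
C(2): 5·(2−8)=-30≡22 → W

FNFIW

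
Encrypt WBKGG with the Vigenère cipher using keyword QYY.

MZIWE

Repeat the key across the message: QYYQY
W(22)+Q(16): 38≡12 → M
B(1)+Y(24): 25 → Z
K(10)+Y(24): 34≡8 → I
G(6)+Q(16): 22 → W
G(6)+Y(24): 30≡4 → E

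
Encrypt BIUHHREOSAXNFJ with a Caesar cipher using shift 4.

B(1): 1+4=5 → F
I(8): 8+4=12 → M
U(20): 20+4=24 → Y
H(7): 7+4=11 → L
H(7): 7+4=11 → L
R(17): 17+4=21 → V
E(4): 4+4=8 → I
O(14): 14+4=18 → S
S(18): 18+4=22 → W
A(0): 0+4=4 → E
X(23): 23+4=27≡1 → B
N(13): 13+4=17 → R
F(5): 5+4=9 → J
J(9): 9+4=13 → N

FMYLLVISWEBRJN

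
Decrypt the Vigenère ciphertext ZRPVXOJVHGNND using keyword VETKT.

Repeat the key across the ciphertext: VETKTVETKTVET
Z(25)−V(21): 4 → E
R(17)−E(4): 13 → N
P(15)−T(19): -4≡22 → W
V(21)−K(10): 11 → L
X(23)−T(19): 4 → E
O(14)−V(21): -7≡19 → T
J(9)−E(4): 5 → F
V(21)−T(19): 2 → C
H(7)−K(10): -3≡23 → X
G(6)−T(19): -13≡13 → N
N(13)−V(21): -8≡18 → S
N(13)−E(4): 9 → J
D(3)−T(19): -16≡10 → K

ENWLETFCXNSJK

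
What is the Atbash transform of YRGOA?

Y(24) → B(1)
R(17) → I(8)
G(6) → T(19)
O(14) → L(11)
A(0) → Z(25)

BITLZ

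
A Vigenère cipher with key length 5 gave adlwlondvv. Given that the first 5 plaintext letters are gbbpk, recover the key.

uckhb

Subtract each crib letter from the matching ciphertext letter (mod 26):
a(0)−g(6)=-6≡20 → u
d(3)−b(1)=2 → c
l(11)−b(1)=10 → k
w(22)−p(15)=7 → h
l(11)−k(10)=1 → b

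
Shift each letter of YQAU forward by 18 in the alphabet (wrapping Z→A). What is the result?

QISM

Y(24): 24+18=42≡16 → Q
Q(16): 16+18=34≡8 → I
A(0): 0+18=18 → S
U(20): 20+18=38≡12 → M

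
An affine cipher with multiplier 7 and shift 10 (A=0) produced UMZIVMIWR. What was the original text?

UERWJEWYB

The inverse of 7 mod 26 is 15, since 7·15=105≡1. Apply D(y)=15·(y−10) mod 26:
U(20): 15·(20−10)=150≡20 → U
M(12): 15·(12−10)=30≡4 → E
Z(25): 15·(25−10)=225≡17 → R
I(8): 15·(8−10)=-30≡22 → W
V(21): 15·(21−10)=165≡9 → J
M(12): 15·(12−10)=30≡4 → E
I(8): 15·(8−10)=-30≡22 → W
W(22): 15·(22−10)=180≡24 → Y
R(17): 15·(17−10)=105≡1 → B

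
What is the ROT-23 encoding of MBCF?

M(12): 12+23=35≡9 → J
B(1): 1+23=24 → Y
C(2): 2+23=25 → Z
F(5): 5+23=28≡2 → C

JYZC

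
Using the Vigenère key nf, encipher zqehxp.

Repeat the key across the message: nfnfnf
z(25)+n(13): 38≡12 → m
q(16)+f(5): 21 → v
e(4)+n(13): 17 → r
h(7)+f(5): 12 → m
x(23)+n(13): 36≡10 → k
p(15)+f(5): 20 → u

mvrmku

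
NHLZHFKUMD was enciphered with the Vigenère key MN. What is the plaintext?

Repeat the key across the ciphertext: MNMNMNMNMN
N(13)−M(12): 1 → B
H(7)−N(13): -6≡20 → U
L(11)−M(12): -1≡25 → Z
Z(25)−N(13): 12 → M
H(7)−M(12): -5≡21 → V
F(5)−N(13): -8≡18 → S
K(10)−M(12): -2≡24 → Y
U(20)−N(13): 7 → H
M(12)−M(12): 0 → A
D(3)−N(13): -10≡16 → Q

BUZMVSYHAQ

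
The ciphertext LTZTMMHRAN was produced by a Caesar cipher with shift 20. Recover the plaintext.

L(11): 11−20=-9≡17 → R
T(19): 19−20=-1≡25 → Z
Z(25): 25−20=5 → F
T(19): 19−20=-1≡25 → Z
M(12): 12−20=-8≡18 → S
M(12): 12−20=-8≡18 → S
H(7): 7−20=-13≡13 → N
R(17): 17−20=-3≡23 → X
A(0): 0−20=-20≡6 → G
N(13): 13−20=-7≡19 → T

RZFZSSNXGT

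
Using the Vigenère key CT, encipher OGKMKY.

QZMFMR

Repeat the key across the message: CTCTCT
O(14)+C(2): 16 → Q
G(6)+T(19): 25 → Z
K(10)+C(2): 12 → M
M(12)+T(19): 31≡5 → F
K(10)+C(2): 12 → M
Y(24)+T(19): 43≡17 → R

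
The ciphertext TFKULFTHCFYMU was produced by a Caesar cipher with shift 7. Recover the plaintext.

MYDNEYMAVYRFN

T(19): 19−7=12 → M
F(5): 5−7=-2≡24 → Y
K(10): 10−7=3 → D
U(20): 20−7=13 → N
L(11): 11−7=4 → E
F(5): 5−7=-2≡24 → Y
T(19): 19−7=12 → M
H(7): 7−7=0 → A
C(2): 2−7=-5≡21 → V
F(5): 5−7=-2≡24 → Y
Y(24): 24−7=17 → R
M(12): 12−7=5 → F
U(20): 20−7=13 → N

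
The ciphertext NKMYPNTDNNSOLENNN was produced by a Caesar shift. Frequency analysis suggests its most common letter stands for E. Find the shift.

9

The most frequent ciphertext letter is N (appears 7 times).
N is position 13; E is position 4.
Shift = 9.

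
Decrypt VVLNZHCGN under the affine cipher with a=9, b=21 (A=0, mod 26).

The inverse of 9 mod 26 is 3, since 9·3=27≡1. Apply D(y)=3·(y−21) mod 26:
V(21): 3·(21−21)=0 → A
V(21): 3·(21−21)=0 → A
L(11): 3·(11−21)=-30≡22 → W
N(13): 3·(13−21)=-24≡2 → C
Z(25): 3·(25−21)=12 → M
H(7): 3·(7−21)=-42≡10 → K
C(2): 3·(2−21)=-57≡21 → V
G(6): 3·(6−21)=-45≡7 → H
N(13): 3·(13−21)=-24≡2 → C

AAWCMKVHC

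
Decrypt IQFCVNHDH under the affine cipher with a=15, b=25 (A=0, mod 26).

The inverse of 15 mod 26 is 7, since 15·7=105≡1. Apply D(y)=7·(y−25) mod 26:
I(8): 7·(8−25)=-119≡11 → L
Q(16): 7·(16−25)=-63≡15 → P
F(5): 7·(5−25)=-140≡16 → Q
C(2): 7·(2−25)=-161≡21 → V
V(21): 7·(21−25)=-28≡24 → Y
N(13): 7·(13−25)=-84≡20 → U
H(7): 7·(7−25)=-126≡4 → E
D(3): 7·(3−25)=-154≡2 → C
H(7): 7·(7−25)=-126≡4 → E

LPQVYUECE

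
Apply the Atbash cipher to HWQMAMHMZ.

H(7) → S(18)
W(22) → D(3)
Q(16) → J(9)
M(12) → N(13)
A(0) → Z(25)
M(12) → N(13)
H(7) → S(18)
M(12) → N(13)
Z(25) → A(0)

SDJNZNSNA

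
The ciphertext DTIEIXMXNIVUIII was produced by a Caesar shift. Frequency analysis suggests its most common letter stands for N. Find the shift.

The most frequent ciphertext letter is I (appears 6 times).
I is position 8; N is position 13.
Shift = -5≡21.

21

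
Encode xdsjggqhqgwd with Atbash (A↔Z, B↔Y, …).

cwhqttjsjtdw

x(23) → c(2)
d(3) → w(22)
s(18) → h(7)
j(9) → q(16)
g(6) → t(19)
g(6) → t(19)
q(16) → j(9)
h(7) → s(18)
q(16) → j(9)
g(6) → t(19)
w(22) → d(3)
d(3) → w(22)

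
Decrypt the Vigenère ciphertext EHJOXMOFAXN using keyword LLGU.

Repeat the key across the ciphertext: LLGULLGULLG
E(4)−L(11): -7≡19 → T
H(7)−L(11): -4≡22 → W
J(9)−G(6): 3 → D
O(14)−U(20): -6≡20 → U
X(23)−L(11): 12 → M
M(12)−L(11): 1 → B
O(14)−G(6): 8 → I
F(5)−U(20): -15≡11 → L
A(0)−L(11): -11≡15 → P
X(23)−L(11): 12 → M
N(13)−G(6): 7 → H

TWDUMBILPMH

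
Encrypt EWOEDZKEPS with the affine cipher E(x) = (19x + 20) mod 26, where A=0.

SWASZBCSTY

E(4): 19·4+20=96≡18 → S
W(22): 19·22+20=438≡22 → W
O(14): 19·14+20=286≡0 → A
E(4): 19·4+20=96≡18 → S
D(3): 19·3+20=77≡25 → Z
Z(25): 19·25+20=495≡1 → B
K(10): 19·10+20=210≡2 → C
E(4): 19·4+20=96≡18 → S
P(15): 19·15+20=305≡19 → T
S(18): 19·18+20=362≡24 → Y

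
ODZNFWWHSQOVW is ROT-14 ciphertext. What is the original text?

O(14): 14−14=0 → A
D(3): 3−14=-11≡15 → P
Z(25): 25−14=11 → L
N(13): 13−14=-1≡25 → Z
F(5): 5−14=-9≡17 → R
W(22): 22−14=8 → I
W(22): 22−14=8 → I
H(7): 7−14=-7≡19 → T
S(18): 18−14=4 → E
Q(16): 16−14=2 → C
O(14): 14−14=0 → A
V(21): 21−14=7 → H
W(22): 22−14=8 → I

APLZRIITECAHI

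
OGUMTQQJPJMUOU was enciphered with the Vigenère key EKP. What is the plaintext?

Repeat the key across the ciphertext: EKPEKPEKPEKPEK
O(14)−E(4): 10 → K
G(6)−K(10): -4≡22 → W
U(20)−P(15): 5 → F
M(12)−E(4): 8 → I
T(19)−K(10): 9 → J
Q(16)−P(15): 1 → B
Q(16)−E(4): 12 → M
J(9)−K(10): -1≡25 → Z
P(15)−P(15): 0 → A
J(9)−E(4): 5 → F
M(12)−K(10): 2 → C
U(20)−P(15): 5 → F
O(14)−E(4): 10 → K
U(20)−K(10): 10 → K

KWFIJBMZAFCFKK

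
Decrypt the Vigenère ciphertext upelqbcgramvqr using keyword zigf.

Repeat the key across the ciphertext: zigfzigfzigfzi
u(20)−z(25): -5≡21 → v
p(15)−i(8): 7 → h
e(4)−g(6): -2≡24 → y
l(11)−f(5): 6 → g
q(16)−z(25): -9≡17 → r
b(1)−i(8): -7≡19 → t
c(2)−g(6): -4≡22 → w
g(6)−f(5): 1 → b
r(17)−z(25): -8≡18 → s
a(0)−i(8): -8≡18 → s
m(12)−g(6): 6 → g
v(21)−f(5): 16 → q
q(16)−z(25): -9≡17 → r
r(17)−i(8): 9 → j

vhygrtwbssgqrj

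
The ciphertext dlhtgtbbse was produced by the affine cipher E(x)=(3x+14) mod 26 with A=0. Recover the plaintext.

fzptgtnnko

The inverse of 3 mod 26 is 9, since 3·9=27≡1. Apply D(y)=9·(y−14) mod 26:
d(3): 9·(3−14)=-99≡5 → f
l(11): 9·(11−14)=-27≡25 → z
h(7): 9·(7−14)=-63≡15 → p
t(19): 9·(19−14)=45≡19 → t
g(6): 9·(6−14)=-72≡6 → g
t(19): 9·(19−14)=45≡19 → t
b(1): 9·(1−14)=-117≡13 → n
b(1): 9·(1−14)=-117≡13 → n
s(18): 9·(18−14)=36≡10 → k
e(4): 9·(4−14)=-90≡14 → o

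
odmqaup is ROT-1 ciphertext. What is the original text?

nclpzto

o(14): 14−1=13 → n
d(3): 3−1=2 → c
m(12): 12−1=11 → l
q(16): 16−1=15 → p
a(0): 0−1=-1≡25 → z
u(20): 20−1=19 → t
p(15): 15−1=14 → o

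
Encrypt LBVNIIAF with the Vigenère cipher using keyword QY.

Repeat the key across the message: QYQYQYQY
L(11)+Q(16): 27≡1 → B
B(1)+Y(24): 25 → Z
V(21)+Q(16): 37≡11 → L
N(13)+Y(24): 37≡11 → L
I(8)+Q(16): 24 → Y
I(8)+Y(24): 32≡6 → G
A(0)+Q(16): 16 → Q
F(5)+Y(24): 29≡3 → D

BZLLYGQD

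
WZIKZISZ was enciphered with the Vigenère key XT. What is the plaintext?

Repeat the key across the ciphertext: XTXTXTXT
W(22)−X(23): -1≡25 → Z
Z(25)−T(19): 6 → G
I(8)−X(23): -15≡11 → L
K(10)−T(19): -9≡17 → R
Z(25)−X(23): 2 → C
I(8)−T(19): -11≡15 → P
S(18)−X(23): -5≡21 → V
Z(25)−T(19): 6 → G

ZGLRCPVG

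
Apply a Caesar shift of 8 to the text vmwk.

dues

v(21): 21+8=29≡3 → d
m(12): 12+8=20 → u
w(22): 22+8=30≡4 → e
k(10): 10+8=18 → s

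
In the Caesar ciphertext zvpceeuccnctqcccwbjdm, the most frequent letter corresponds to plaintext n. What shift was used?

15

The most frequent ciphertext letter is c (appears 7 times).
c is position 2; n is position 13.
Shift = -11≡15.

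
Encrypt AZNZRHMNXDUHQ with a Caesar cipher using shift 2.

A(0): 0+2=2 → C
Z(25): 25+2=27≡1 → B
N(13): 13+2=15 → P
Z(25): 25+2=27≡1 → B
R(17): 17+2=19 → T
H(7): 7+2=9 → J
M(12): 12+2=14 → O
N(13): 13+2=15 → P
X(23): 23+2=25 → Z
D(3): 3+2=5 → F
U(20): 20+2=22 → W
H(7): 7+2=9 → J
Q(16): 16+2=18 → S

CBPBTJOPZFWJS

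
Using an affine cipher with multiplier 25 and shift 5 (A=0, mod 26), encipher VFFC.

V(21): 25·21+5=530≡10 → K
F(5): 25·5+5=130≡0 → A
F(5): 25·5+5=130≡0 → A
C(2): 25·2+5=55≡3 → D

KAAD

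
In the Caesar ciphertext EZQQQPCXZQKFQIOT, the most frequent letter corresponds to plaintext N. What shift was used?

3

The most frequent ciphertext letter is Q (appears 5 times).
Q is position 16; N is position 13.
Shift = 3.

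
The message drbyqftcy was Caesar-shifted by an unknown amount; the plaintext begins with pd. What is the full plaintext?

From the crib: d(3)−p(15)=-12≡14, so the shift is 14.
Subtract 14 from each ciphertext letter:
d(3): 3−14=-11≡15 → p
r(17): 17−14=3 → d
b(1): 1−14=-13≡13 → n
y(24): 24−14=10 → k
q(16): 16−14=2 → c
f(5): 5−14=-9≡17 → r
t(19): 19−14=5 → f
c(2): 2−14=-12≡14 → o
y(24): 24−14=10 → k

pdnkcrfok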